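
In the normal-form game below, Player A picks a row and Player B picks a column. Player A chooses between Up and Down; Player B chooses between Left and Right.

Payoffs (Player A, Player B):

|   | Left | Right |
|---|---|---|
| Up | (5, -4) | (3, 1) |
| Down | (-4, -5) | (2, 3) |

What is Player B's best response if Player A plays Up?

Against Up, Player B earns -4 from Left and 1 from Right.
So Right is the best response.

Right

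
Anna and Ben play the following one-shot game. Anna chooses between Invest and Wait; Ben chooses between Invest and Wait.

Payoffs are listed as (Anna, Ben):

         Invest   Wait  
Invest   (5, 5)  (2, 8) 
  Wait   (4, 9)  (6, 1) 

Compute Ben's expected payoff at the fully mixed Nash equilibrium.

First find x, the probability Anna plays Invest, from Ben's indifference between Invest and Wait: 5x + 9(1−x) = 8x + (1−x), giving x = 8/11.
Since Ben is indifferent in equilibrium, Ben's expected payoff equals the payoff from either column against (8/11, 3/11). Using Invest: 5(8/11) + 9(3/11) = 67/11.

67/11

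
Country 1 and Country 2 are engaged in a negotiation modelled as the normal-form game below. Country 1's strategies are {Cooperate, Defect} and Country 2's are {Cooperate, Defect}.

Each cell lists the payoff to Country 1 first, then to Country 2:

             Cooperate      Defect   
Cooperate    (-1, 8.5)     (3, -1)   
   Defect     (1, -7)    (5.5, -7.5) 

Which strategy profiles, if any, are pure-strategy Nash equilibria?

(Cooperate, Cooperate): Country 1 prefers Defect (1 > -1) — not an equilibrium.
(Cooperate, Defect): Country 1 prefers Defect (5.5 > 3); Country 2 prefers Cooperate (8.5 > -1) — not an equilibrium.
(Defect, Cooperate): Country 1 gets 1 ≥ -1 from Cooperate, and Country 2 gets -7 ≥ -7.5 from Defect — Nash equilibrium.
(Defect, Defect): Country 2 prefers Cooperate (-7 > -7.5) — not an equilibrium.

(Defect, Cooperate)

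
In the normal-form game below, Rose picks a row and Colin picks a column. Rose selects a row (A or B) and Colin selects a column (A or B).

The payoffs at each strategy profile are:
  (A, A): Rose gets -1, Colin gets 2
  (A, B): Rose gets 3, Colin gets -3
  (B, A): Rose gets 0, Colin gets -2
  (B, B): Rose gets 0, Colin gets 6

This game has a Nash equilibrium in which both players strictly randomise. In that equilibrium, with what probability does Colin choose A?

3/4

Let q be the probability that Colin plays A. In a completely mixed equilibrium, Rose must be indifferent between A and B.
Rose's expected payoff from A is −q + 3(1−q); from B it is 0.
Setting these equal: −4q + 3 = 0, so q = 3/4.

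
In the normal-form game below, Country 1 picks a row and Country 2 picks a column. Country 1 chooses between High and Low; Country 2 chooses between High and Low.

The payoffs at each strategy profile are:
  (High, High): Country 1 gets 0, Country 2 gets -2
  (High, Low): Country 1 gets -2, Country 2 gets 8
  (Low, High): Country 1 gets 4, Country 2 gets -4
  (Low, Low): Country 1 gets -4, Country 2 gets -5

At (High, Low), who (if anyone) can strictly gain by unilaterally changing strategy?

Neither

Country 1 at (High, Low) earns -2; deviating to Low yields -4 — not better.
Country 2 earns 8; deviating to High yields -2 — not better.
Neither player can strictly improve; the profile is a Nash equilibrium.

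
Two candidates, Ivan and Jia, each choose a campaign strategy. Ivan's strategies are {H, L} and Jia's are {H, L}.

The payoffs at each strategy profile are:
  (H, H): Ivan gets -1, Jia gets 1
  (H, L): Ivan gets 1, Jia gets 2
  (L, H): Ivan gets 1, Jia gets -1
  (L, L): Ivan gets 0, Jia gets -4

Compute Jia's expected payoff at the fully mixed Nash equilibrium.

1/2

First find x, the probability Ivan plays H, from Jia's indifference between H and L: x − (1−x) = 2x − 4(1−x), giving x = 3/4.
Since Jia is indifferent in equilibrium, Jia's expected payoff equals the payoff from either column against (3/4, 1/4). Using H: (3/4) − (1/4) = 1/2.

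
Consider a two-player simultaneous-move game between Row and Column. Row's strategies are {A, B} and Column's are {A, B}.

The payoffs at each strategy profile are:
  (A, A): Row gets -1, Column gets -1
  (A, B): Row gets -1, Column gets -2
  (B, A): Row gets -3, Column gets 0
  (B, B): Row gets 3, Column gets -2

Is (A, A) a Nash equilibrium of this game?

At (A, A), Row earns -1; switching to B would give -3, so Row has no profitable deviation.
Column earns -1; switching to B would give -2, so Column has no profitable deviation.
Neither player can gain by a unilateral deviation, so this profile is a Nash equilibrium.

Yes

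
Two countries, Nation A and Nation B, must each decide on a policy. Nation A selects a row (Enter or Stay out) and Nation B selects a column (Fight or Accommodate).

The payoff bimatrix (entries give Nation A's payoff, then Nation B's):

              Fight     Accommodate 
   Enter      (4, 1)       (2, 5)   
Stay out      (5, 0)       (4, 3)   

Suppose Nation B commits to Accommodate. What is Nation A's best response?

Stay out

Against Accommodate, Nation A earns 2 from Enter and 4 from Stay out.
So Stay out is the best response.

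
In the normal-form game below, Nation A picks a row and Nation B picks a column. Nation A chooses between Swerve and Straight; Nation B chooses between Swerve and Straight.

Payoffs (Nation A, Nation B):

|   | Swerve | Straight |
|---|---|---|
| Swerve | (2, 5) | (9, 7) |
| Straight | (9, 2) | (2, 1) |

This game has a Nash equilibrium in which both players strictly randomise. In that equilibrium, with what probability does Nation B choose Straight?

Let c be the probability that Nation B plays Swerve. In a completely mixed equilibrium, Nation A must be indifferent between Swerve and Straight.
Nation A's expected payoff from Swerve is 2c + 9(1−c); from Straight it is 9c + 2(1−c).
Setting these equal: −7c + 9 = 7c + 2, so c = 1/2.
Therefore Nation B plays Straight with probability 1 − 1/2 = 1/2.

1/2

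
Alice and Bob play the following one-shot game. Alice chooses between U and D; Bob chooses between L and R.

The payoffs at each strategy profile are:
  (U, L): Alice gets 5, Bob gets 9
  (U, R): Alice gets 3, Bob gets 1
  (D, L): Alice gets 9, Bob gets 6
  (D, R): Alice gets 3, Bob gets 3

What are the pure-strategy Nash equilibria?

(U, L): Alice prefers D (9 > 5) — not an equilibrium.
(U, R): Bob prefers L (9 > 1) — not an equilibrium.
(D, L): Alice gets 9 ≥ 5 from U, and Bob gets 6 ≥ 3 from R — Nash equilibrium.
(D, R): Bob prefers L (6 > 3) — not an equilibrium.

(D, L)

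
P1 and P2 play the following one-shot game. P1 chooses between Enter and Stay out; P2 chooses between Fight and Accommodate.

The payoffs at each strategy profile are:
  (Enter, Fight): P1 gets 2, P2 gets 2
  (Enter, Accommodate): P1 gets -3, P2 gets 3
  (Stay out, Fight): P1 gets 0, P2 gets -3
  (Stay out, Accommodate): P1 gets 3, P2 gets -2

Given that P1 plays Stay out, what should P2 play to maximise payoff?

Accommodate

Against Stay out, P2 earns -3 from Fight and -2 from Accommodate.
So Accommodate is the best response.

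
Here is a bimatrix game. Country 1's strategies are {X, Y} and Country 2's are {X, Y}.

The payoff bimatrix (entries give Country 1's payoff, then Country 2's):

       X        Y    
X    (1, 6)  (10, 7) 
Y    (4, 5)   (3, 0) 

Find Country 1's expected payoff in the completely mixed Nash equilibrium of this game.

37/10

First find y, the probability Country 2 plays X, from Country 1's indifference between X and Y: y + 10(1−y) = 4y + 3(1−y), giving y = 7/10.
Since Country 1 is indifferent in equilibrium, Country 1's expected payoff equals the payoff from either row against (7/10, 3/10). Using X: (7/10) + 10(3/10) = 37/10.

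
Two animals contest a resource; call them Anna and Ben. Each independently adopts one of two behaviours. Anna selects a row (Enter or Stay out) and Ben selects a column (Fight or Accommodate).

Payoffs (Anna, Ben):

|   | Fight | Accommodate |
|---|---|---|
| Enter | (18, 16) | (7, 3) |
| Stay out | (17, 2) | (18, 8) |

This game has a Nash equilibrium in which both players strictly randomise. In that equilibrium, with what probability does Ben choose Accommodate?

1/12

Let c be the probability that Ben plays Fight. In a completely mixed equilibrium, Anna must be indifferent between Enter and Stay out.
Anna's expected payoff from Enter is 18c + 7(1−c); from Stay out it is 17c + 18(1−c).
Setting these equal: 11c + 7 = −c + 18, so c = 11/12.
Therefore Ben plays Accommodate with probability 1 − 11/12 = 1/12.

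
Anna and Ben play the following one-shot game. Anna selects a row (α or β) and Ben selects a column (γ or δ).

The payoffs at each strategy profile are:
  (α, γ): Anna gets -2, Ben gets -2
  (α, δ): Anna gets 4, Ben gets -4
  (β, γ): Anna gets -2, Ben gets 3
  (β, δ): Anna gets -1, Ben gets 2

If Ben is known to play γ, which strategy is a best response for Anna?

Against γ, Anna earns -2 from α and -2 from β.
So either strategy is a best response.

either — both α and β are best responses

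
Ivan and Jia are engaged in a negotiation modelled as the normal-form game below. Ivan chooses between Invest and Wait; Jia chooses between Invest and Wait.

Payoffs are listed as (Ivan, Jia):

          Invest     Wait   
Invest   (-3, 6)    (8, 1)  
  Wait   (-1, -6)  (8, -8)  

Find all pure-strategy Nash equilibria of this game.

(Invest, Invest): Ivan prefers Wait (-1 > -3) — not an equilibrium.
(Invest, Wait): Jia prefers Invest (6 > 1) — not an equilibrium.
(Wait, Invest): Ivan gets -1 ≥ -3 from Invest, and Jia gets -6 ≥ -8 from Wait — Nash equilibrium.
(Wait, Wait): Jia prefers Invest (-6 > -8) — not an equilibrium.

(Wait, Invest)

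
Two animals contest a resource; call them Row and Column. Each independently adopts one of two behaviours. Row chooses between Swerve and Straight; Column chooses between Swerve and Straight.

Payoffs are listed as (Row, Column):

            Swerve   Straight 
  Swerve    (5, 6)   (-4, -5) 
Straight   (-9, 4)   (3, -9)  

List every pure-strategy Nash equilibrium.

(Swerve, Swerve)

(Swerve, Swerve): Row gets 5 ≥ -9 from Straight, and Column gets 6 ≥ -5 from Straight — Nash equilibrium.
(Swerve, Straight): Row prefers Straight (3 > -4); Column prefers Swerve (6 > -5) — not an equilibrium.
(Straight, Swerve): Row prefers Swerve (5 > -9) — not an equilibrium.
(Straight, Straight): Column prefers Swerve (4 > -9) — not an equilibrium.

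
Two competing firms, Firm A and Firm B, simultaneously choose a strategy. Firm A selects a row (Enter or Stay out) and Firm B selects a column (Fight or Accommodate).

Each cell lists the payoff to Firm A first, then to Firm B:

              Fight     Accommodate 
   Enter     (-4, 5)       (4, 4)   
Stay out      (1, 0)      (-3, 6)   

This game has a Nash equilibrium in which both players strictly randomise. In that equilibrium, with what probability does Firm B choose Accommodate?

Let q be the probability that Firm B plays Fight. In a completely mixed equilibrium, Firm A must be indifferent between Enter and Stay out.
Firm A's expected payoff from Enter is −4q + 4(1−q); from Stay out it is q − 3(1−q).
Setting these equal: −8q + 4 = 4q − 3, so q = 7/12.
Therefore Firm B plays Accommodate with probability 1 − 7/12 = 5/12.

5/12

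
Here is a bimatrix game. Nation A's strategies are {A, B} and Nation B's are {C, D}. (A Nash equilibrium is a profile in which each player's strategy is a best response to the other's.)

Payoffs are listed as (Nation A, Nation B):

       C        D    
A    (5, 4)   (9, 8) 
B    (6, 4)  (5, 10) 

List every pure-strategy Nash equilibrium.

(A, D)

(A, C): Nation A prefers B (6 > 5); Nation B prefers D (8 > 4) — not an equilibrium.
(A, D): Nation A gets 9 ≥ 5 from B, and Nation B gets 8 ≥ 4 from C — Nash equilibrium.
(B, C): Nation B prefers D (10 > 4) — not an equilibrium.
(B, D): Nation A prefers A (9 > 5) — not an equilibrium.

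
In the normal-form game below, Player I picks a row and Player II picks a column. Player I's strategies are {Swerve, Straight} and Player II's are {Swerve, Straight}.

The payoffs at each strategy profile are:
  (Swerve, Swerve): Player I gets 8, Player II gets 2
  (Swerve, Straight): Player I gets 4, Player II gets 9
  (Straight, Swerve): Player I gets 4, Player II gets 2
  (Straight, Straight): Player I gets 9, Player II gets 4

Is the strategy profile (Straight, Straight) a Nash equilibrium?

Yes

At (Straight, Straight), Player I earns 9; switching to Swerve would give 4, so Player I has no profitable deviation.
Player II earns 4; switching to Swerve would give 2, so Player II has no profitable deviation.
Neither player can gain by a unilateral deviation, so this profile is a Nash equilibrium.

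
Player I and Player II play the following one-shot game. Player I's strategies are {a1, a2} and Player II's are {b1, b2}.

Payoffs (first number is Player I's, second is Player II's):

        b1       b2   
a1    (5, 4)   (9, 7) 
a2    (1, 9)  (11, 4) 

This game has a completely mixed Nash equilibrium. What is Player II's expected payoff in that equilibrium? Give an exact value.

47/8

First find p, the probability Player I plays a1, from Player II's indifference between b1 and b2: 4p + 9(1−p) = 7p + 4(1−p), giving p = 5/8.
Since Player II is indifferent in equilibrium, Player II's expected payoff equals the payoff from either column against (5/8, 3/8). Using b1: 4(5/8) + 9(3/8) = 47/8.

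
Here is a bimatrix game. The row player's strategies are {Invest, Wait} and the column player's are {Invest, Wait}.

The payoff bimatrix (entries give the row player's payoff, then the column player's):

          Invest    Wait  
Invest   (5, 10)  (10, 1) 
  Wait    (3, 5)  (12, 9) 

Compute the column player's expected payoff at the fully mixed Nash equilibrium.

First find x, the probability the row player plays Invest, from the column player's indifference between Invest and Wait: 10x + 5(1−x) = x + 9(1−x), giving x = 4/13.
Since the column player is indifferent in equilibrium, the column player's expected payoff equals the payoff from either column against (4/13, 9/13). Using Invest: 10(4/13) + 5(9/13) = 85/13.

85/13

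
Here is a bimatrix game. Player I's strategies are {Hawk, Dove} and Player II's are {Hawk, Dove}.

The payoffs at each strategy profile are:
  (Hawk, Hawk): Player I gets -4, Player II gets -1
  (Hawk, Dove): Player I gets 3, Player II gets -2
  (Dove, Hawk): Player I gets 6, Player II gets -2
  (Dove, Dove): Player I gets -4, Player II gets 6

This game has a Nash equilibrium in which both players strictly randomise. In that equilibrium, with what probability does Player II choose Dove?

10/17

Let y be the probability that Player II plays Hawk. In a completely mixed equilibrium, Player I must be indifferent between Hawk and Dove.
Player I's expected payoff from Hawk is −4y + 3(1−y); from Dove it is 6y − 4(1−y).
Setting these equal: −7y + 3 = 10y − 4, so y = 7/17.
Therefore Player II plays Dove with probability 1 − 7/17 = 10/17.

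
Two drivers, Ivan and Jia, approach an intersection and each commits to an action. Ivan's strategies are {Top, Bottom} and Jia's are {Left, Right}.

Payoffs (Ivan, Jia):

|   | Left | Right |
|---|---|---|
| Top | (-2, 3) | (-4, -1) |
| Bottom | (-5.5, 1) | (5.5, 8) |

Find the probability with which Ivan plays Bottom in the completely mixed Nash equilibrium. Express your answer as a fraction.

4/11

Let x be the probability that Ivan plays Top. In a completely mixed equilibrium, Jia must be indifferent between Left and Right.
Jia's expected payoff from Left is 3x + (1−x); from Right it is −x + 8(1−x).
Setting these equal: 2x + 1 = −9x + 8, so x = 7/11.
Therefore Ivan plays Bottom with probability 1 − 7/11 = 4/11.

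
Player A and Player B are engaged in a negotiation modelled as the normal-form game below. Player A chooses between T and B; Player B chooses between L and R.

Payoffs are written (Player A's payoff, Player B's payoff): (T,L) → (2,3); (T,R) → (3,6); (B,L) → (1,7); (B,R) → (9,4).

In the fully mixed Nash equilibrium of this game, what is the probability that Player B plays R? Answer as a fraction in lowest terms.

1/7

Let c be the probability that Player B plays L. In a completely mixed equilibrium, Player A must be indifferent between T and B.
Player A's expected payoff from T is 2c + 3(1−c); from B it is c + 9(1−c).
Setting these equal: −c + 3 = −8c + 9, so c = 6/7.
Therefore Player B plays R with probability 1 − 6/7 = 1/7.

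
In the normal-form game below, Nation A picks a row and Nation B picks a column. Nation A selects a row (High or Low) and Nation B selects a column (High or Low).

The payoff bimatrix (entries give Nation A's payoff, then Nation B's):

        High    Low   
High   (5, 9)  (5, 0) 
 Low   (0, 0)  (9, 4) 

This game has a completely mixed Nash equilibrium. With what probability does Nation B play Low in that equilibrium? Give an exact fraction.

5/9

Let c be the probability that Nation B plays High. In a completely mixed equilibrium, Nation A must be indifferent between High and Low.
Nation A's expected payoff from High is 5c + 5(1−c); from Low it is 9(1−c).
Setting these equal: 5 = −9c + 9, so c = 4/9.
Therefore Nation B plays Low with probability 1 − 4/9 = 5/9.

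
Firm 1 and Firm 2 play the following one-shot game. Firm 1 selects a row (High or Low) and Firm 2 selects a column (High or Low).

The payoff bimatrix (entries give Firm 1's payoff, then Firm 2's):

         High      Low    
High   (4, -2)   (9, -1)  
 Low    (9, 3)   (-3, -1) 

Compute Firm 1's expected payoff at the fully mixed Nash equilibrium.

First find q, the probability Firm 2 plays High, from Firm 1's indifference between High and Low: 4q + 9(1−q) = 9q − 3(1−q), giving q = 12/17.
Since Firm 1 is indifferent in equilibrium, Firm 1's expected payoff equals the payoff from either row against (12/17, 5/17). Using High: 4(12/17) + 9(5/17) = 93/17.

93/17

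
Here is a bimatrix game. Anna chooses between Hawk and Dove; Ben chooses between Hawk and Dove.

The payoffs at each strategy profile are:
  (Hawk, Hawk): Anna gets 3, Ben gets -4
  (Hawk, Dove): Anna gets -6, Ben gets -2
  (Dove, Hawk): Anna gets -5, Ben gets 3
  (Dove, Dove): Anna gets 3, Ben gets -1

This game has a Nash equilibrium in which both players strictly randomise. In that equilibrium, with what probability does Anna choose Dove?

1/3

Let x be the probability that Anna plays Hawk. In a completely mixed equilibrium, Ben must be indifferent between Hawk and Dove.
Ben's expected payoff from Hawk is −4x + 3(1−x); from Dove it is −2x − (1−x).
Setting these equal: −7x + 3 = −x − 1, so x = 2/3.
Therefore Anna plays Dove with probability 1 − 2/3 = 1/3.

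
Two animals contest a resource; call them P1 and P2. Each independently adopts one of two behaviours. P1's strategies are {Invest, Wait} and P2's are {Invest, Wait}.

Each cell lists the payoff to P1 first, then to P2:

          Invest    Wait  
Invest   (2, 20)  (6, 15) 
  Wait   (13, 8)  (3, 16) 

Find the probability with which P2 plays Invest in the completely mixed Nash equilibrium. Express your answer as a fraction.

Let y be the probability that P2 plays Invest. In a completely mixed equilibrium, P1 must be indifferent between Invest and Wait.
P1's expected payoff from Invest is 2y + 6(1−y); from Wait it is 13y + 3(1−y).
Setting these equal: −4y + 6 = 10y + 3, so y = 3/14.

3/14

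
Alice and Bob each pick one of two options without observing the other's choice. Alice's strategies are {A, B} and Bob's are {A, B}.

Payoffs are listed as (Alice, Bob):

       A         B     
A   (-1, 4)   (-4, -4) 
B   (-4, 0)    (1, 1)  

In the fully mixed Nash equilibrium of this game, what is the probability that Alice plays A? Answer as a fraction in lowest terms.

Let r be the probability that Alice plays A. In a completely mixed equilibrium, Bob must be indifferent between A and B.
Bob's expected payoff from A is 4r; from B it is −4r + (1−r).
Setting these equal: 4r = −5r + 1, so r = 1/9.

1/9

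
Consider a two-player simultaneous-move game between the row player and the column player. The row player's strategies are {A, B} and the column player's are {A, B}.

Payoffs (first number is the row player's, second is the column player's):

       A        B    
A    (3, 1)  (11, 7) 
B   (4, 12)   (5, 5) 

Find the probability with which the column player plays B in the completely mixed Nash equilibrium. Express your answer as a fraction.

1/7

Let y be the probability that the column player plays A. In a completely mixed equilibrium, the row player must be indifferent between A and B.
The row player's expected payoff from A is 3y + 11(1−y); from B it is 4y + 5(1−y).
Setting these equal: −8y + 11 = −y + 5, so y = 6/7.
Therefore the column player plays B with probability 1 − 6/7 = 1/7.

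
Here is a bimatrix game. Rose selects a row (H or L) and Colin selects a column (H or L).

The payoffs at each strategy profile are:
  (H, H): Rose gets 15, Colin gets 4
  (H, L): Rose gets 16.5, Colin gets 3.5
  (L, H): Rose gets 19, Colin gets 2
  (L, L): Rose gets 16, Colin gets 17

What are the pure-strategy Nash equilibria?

(H, H): Rose prefers L (19 > 15) — not an equilibrium.
(H, L): Colin prefers H (4 > 3.5) — not an equilibrium.
(L, H): Colin prefers L (17 > 2) — not an equilibrium.
(L, L): Rose prefers H (16.5 > 16) — not an equilibrium.

none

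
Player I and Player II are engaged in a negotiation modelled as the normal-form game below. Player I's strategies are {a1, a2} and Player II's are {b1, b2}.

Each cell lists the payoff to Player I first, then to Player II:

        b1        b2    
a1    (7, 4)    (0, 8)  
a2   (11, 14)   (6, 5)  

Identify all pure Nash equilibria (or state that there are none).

(a1, b1): Player I prefers a2 (11 > 7); Player II prefers b2 (8 > 4) — not an equilibrium.
(a1, b2): Player I prefers a2 (6 > 0) — not an equilibrium.
(a2, b1): Player I gets 11 ≥ 7 from a1, and Player II gets 14 ≥ 5 from b2 — Nash equilibrium.
(a2, b2): Player II prefers b1 (14 > 5) — not an equilibrium.

(a2, b1)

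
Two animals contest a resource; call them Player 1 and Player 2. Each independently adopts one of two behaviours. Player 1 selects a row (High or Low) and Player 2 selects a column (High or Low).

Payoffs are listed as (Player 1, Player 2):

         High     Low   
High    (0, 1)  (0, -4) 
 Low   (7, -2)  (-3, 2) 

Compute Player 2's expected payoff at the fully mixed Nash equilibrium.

-2/3

First find x, the probability Player 1 plays High, from Player 2's indifference between High and Low: x − 2(1−x) = −4x + 2(1−x), giving x = 4/9.
Since Player 2 is indifferent in equilibrium, Player 2's expected payoff equals the payoff from either column against (4/9, 5/9). Using High: (4/9) − 2(5/9) = -2/3.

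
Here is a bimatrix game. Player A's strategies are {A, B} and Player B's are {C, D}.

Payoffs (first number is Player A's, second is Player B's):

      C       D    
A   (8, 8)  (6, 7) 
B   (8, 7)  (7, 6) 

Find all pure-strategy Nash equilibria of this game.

(A, C) and (B, C)

(A, C): Player A gets 8 ≥ 8 from B, and Player B gets 8 ≥ 7 from D — Nash equilibrium.
(A, D): Player A prefers B (7 > 6); Player B prefers C (8 > 7) — not an equilibrium.
(B, C): Player A gets 8 ≥ 8 from A, and Player B gets 7 ≥ 6 from D — Nash equilibrium.
(B, D): Player B prefers C (7 > 6) — not an equilibrium.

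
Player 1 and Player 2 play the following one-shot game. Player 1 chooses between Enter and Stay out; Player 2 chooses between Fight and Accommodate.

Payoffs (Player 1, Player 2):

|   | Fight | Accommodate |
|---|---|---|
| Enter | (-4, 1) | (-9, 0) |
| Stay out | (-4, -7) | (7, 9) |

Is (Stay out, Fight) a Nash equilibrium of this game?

No

At (Stay out, Fight), Player 1 earns -4; switching to Enter would give -4, so Player 1 has no profitable deviation.
Player 2 earns -7; switching to Accommodate would give 9, so Player 2 would deviate.
Since at least one player can profitably deviate, this is not a Nash equilibrium.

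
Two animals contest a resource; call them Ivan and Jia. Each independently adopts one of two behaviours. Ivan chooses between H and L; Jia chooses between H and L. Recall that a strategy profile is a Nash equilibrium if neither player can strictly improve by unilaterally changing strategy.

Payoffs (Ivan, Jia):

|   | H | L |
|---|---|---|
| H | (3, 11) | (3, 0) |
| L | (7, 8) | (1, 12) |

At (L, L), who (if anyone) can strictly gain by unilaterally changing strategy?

Ivan

Ivan at (L, L) earns 1; deviating to H yields 3 — a strict improvement.
Jia earns 12; deviating to H yields 8 — not better.
Only Ivan has a strictly profitable deviation.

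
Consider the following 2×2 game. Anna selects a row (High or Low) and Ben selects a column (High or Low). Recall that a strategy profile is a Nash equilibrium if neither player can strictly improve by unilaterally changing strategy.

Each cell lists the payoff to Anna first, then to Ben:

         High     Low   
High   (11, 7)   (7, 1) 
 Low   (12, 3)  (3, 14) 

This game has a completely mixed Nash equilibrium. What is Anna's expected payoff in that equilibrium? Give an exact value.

51/5

First find y, the probability Ben plays High, from Anna's indifference between High and Low: 11y + 7(1−y) = 12y + 3(1−y), giving y = 4/5.
Since Anna is indifferent in equilibrium, Anna's expected payoff equals the payoff from either row against (4/5, 1/5). Using High: 11(4/5) + 7(1/5) = 51/5.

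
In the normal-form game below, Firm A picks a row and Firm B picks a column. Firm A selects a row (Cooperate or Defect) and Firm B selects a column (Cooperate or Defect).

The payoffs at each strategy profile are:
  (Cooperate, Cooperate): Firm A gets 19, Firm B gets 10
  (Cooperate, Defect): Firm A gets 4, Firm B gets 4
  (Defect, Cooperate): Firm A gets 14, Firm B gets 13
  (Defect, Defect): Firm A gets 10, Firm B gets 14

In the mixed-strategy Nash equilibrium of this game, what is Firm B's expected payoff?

88/7

First find x, the probability Firm A plays Cooperate, from Firm B's indifference between Cooperate and Defect: 10x + 13(1−x) = 4x + 14(1−x), giving x = 1/7.
Since Firm B is indifferent in equilibrium, Firm B's expected payoff equals the payoff from either column against (1/7, 6/7). Using Cooperate: 10(1/7) + 13(6/7) = 88/7.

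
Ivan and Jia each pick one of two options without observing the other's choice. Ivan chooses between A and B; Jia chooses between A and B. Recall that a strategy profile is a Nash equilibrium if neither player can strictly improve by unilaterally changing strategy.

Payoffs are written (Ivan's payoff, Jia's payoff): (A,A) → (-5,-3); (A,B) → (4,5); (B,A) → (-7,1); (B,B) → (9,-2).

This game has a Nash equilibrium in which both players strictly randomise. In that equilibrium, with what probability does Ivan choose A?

Let r be the probability that Ivan plays A. In a completely mixed equilibrium, Jia must be indifferent between A and B.
Jia's expected payoff from A is −3r + (1−r); from B it is 5r − 2(1−r).
Setting these equal: −4r + 1 = 7r − 2, so r = 3/11.

3/11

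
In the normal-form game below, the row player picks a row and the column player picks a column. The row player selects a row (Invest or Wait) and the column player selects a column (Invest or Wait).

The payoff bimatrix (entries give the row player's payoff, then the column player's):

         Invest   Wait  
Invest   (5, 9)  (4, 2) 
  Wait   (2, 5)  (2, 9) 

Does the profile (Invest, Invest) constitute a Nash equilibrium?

At (Invest, Invest), the row player earns 5; switching to Wait would give 2, so the row player has no profitable deviation.
The column player earns 9; switching to Wait would give 2, so the column player has no profitable deviation.
Neither player can gain by a unilateral deviation, so this profile is a Nash equilibrium.

Yes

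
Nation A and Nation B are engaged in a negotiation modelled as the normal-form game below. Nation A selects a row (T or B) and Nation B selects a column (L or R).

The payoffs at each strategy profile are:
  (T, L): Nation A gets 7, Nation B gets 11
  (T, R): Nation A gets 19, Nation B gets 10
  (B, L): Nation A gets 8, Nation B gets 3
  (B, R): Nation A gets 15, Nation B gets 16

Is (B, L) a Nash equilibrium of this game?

No

At (B, L), Nation A earns 8; switching to T would give 7, so Nation A has no profitable deviation.
Nation B earns 3; switching to R would give 16, so Nation B would deviate.
Since at least one player can profitably deviate, this is not a Nash equilibrium.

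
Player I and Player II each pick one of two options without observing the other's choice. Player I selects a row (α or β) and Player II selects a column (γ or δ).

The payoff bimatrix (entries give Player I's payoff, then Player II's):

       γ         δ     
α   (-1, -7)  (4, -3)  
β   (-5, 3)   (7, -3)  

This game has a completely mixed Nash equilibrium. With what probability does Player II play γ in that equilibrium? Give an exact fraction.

Let q be the probability that Player II plays γ. In a completely mixed equilibrium, Player I must be indifferent between α and β.
Player I's expected payoff from α is −q + 4(1−q); from β it is −5q + 7(1−q).
Setting these equal: −5q + 4 = −12q + 7, so q = 3/7.

3/7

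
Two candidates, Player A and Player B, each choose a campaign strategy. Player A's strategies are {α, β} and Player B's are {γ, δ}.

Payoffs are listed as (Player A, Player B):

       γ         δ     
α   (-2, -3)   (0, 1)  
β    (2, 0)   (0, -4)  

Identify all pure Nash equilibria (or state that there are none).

(α, γ): Player A prefers β (2 > -2); Player B prefers δ (1 > -3) — not an equilibrium.
(α, δ): Player A gets 0 ≥ 0 from β, and Player B gets 1 ≥ -3 from γ — Nash equilibrium.
(β, γ): Player A gets 2 ≥ -2 from α, and Player B gets 0 ≥ -4 from δ — Nash equilibrium.
(β, δ): Player B prefers γ (0 > -4) — not an equilibrium.

(α, δ) and (β, γ)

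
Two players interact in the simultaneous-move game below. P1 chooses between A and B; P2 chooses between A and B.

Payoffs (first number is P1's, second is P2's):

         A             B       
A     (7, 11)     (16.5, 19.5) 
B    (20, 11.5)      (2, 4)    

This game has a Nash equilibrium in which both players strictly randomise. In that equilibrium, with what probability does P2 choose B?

Let y be the probability that P2 plays A. In a completely mixed equilibrium, P1 must be indifferent between A and B.
P1's expected payoff from A is 7y + 16.5(1−y); from B it is 20y + 2(1−y).
Setting these equal: −9.5y + 16.5 = 18y + 2, so y = 29/55.
Therefore P2 plays B with probability 1 − 29/55 = 26/55.

26/55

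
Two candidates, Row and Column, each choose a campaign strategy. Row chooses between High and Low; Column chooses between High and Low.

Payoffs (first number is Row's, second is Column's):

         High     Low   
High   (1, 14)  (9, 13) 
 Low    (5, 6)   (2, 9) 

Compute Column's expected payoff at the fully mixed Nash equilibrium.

12

First find p, the probability Row plays High, from Column's indifference between High and Low: 14p + 6(1−p) = 13p + 9(1−p), giving p = 3/4.
Since Column is indifferent in equilibrium, Column's expected payoff equals the payoff from either column against (3/4, 1/4). Using High: 14(3/4) + 6(1/4) = 12.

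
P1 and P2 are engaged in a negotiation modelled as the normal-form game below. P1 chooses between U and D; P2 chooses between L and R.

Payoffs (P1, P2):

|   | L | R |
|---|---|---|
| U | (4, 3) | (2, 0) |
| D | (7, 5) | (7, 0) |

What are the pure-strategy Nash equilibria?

(D, L)

(U, L): P1 prefers D (7 > 4) — not an equilibrium.
(U, R): P1 prefers D (7 > 2); P2 prefers L (3 > 0) — not an equilibrium.
(D, L): P1 gets 7 ≥ 4 from U, and P2 gets 5 ≥ 0 from R — Nash equilibrium.
(D, R): P2 prefers L (5 > 0) — not an equilibrium.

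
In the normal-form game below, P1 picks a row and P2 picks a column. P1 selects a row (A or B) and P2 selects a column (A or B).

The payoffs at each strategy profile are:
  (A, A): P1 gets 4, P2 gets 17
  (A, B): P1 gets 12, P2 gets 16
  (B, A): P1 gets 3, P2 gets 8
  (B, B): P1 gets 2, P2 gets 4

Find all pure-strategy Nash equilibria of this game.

(A, A): P1 gets 4 ≥ 3 from B, and P2 gets 17 ≥ 16 from B — Nash equilibrium.
(A, B): P2 prefers A (17 > 16) — not an equilibrium.
(B, A): P1 prefers A (4 > 3) — not an equilibrium.
(B, B): P1 prefers A (12 > 2); P2 prefers A (8 > 4) — not an equilibrium.

(A, A)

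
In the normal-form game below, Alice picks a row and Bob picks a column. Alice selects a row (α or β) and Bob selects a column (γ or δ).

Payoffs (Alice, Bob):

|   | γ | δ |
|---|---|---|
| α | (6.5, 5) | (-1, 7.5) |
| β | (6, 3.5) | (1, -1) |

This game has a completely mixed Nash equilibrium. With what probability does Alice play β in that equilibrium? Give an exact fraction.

Let x be the probability that Alice plays α. In a completely mixed equilibrium, Bob must be indifferent between γ and δ.
Bob's expected payoff from γ is 5x + 3.5(1−x); from δ it is 7.5x − (1−x).
Setting these equal: 1.5x + 3.5 = 8.5x − 1, so x = 9/14.
Therefore Alice plays β with probability 1 − 9/14 = 5/14.

5/14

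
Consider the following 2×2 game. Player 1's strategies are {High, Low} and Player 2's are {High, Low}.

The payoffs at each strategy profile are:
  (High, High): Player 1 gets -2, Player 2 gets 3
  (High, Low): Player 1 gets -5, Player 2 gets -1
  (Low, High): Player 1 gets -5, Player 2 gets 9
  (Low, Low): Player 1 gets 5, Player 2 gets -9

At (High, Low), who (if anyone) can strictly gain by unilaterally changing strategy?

Both

Player 1 at (High, Low) earns -5; deviating to Low yields 5 — a strict improvement.
Player 2 earns -1; deviating to High yields 3 — a strict improvement.
Both Player 1 and Player 2 have strictly profitable deviations.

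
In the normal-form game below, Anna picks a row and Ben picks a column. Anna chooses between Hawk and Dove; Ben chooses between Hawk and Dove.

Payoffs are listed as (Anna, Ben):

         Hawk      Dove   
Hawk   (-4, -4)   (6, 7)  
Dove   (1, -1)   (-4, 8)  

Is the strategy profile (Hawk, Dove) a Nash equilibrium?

Yes

At (Hawk, Dove), Anna earns 6; switching to Dove would give -4, so Anna has no profitable deviation.
Ben earns 7; switching to Hawk would give -4, so Ben has no profitable deviation.
Neither player can gain by a unilateral deviation, so this profile is a Nash equilibrium.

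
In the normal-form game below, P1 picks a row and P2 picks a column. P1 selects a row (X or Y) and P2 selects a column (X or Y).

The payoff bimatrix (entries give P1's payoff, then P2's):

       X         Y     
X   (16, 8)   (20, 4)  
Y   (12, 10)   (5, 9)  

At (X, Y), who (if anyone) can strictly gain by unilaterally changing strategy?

P2

P1 at (X, Y) earns 20; deviating to Y yields 5 — not better.
P2 earns 4; deviating to X yields 8 — a strict improvement.
Only P2 has a strictly profitable deviation.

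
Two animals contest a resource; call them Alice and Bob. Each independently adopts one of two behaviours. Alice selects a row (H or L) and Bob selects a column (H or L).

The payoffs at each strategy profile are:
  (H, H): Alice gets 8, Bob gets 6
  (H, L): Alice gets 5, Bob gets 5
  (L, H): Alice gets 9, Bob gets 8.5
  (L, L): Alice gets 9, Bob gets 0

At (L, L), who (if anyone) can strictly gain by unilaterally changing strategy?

Bob

Alice at (L, L) earns 9; deviating to H yields 5 — not better.
Bob earns 0; deviating to H yields 8.5 — a strict improvement.
Only Bob has a strictly profitable deviation.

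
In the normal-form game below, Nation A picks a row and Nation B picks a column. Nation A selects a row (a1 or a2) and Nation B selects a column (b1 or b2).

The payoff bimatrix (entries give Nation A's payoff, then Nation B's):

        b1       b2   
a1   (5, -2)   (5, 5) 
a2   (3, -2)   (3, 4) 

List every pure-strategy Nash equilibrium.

(a1, b1): Nation B prefers b2 (5 > -2) — not an equilibrium.
(a1, b2): Nation A gets 5 ≥ 3 from a2, and Nation B gets 5 ≥ -2 from b1 — Nash equilibrium.
(a2, b1): Nation A prefers a1 (5 > 3); Nation B prefers b2 (4 > -2) — not an equilibrium.
(a2, b2): Nation A prefers a1 (5 > 3) — not an equilibrium.

(a1, b2)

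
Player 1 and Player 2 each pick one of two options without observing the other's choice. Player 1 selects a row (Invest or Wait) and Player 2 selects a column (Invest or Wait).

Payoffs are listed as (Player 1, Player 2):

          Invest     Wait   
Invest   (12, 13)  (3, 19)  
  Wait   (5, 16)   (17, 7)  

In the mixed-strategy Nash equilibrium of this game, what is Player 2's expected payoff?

First find p, the probability Player 1 plays Invest, from Player 2's indifference between Invest and Wait: 13p + 16(1−p) = 19p + 7(1−p), giving p = 3/5.
Since Player 2 is indifferent in equilibrium, Player 2's expected payoff equals the payoff from either column against (3/5, 2/5). Using Invest: 13(3/5) + 16(2/5) = 71/5.

71/5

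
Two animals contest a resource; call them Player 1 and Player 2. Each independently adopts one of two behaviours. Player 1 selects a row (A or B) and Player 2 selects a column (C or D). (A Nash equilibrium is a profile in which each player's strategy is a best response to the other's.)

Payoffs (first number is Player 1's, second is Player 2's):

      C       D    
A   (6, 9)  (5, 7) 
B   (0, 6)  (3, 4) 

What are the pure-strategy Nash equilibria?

(A, C): Player 1 gets 6 ≥ 0 from B, and Player 2 gets 9 ≥ 7 from D — Nash equilibrium.
(A, D): Player 2 prefers C (9 > 7) — not an equilibrium.
(B, C): Player 1 prefers A (6 > 0) — not an equilibrium.
(B, D): Player 1 prefers A (5 > 3); Player 2 prefers C (6 > 4) — not an equilibrium.

(A, C)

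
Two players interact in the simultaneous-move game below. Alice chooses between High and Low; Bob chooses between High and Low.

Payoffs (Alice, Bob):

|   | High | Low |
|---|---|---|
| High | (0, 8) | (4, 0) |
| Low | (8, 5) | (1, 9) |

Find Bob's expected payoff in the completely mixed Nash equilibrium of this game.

First find x, the probability Alice plays High, from Bob's indifference between High and Low: 8x + 5(1−x) = 9(1−x), giving x = 1/3.
Since Bob is indifferent in equilibrium, Bob's expected payoff equals the payoff from either column against (1/3, 2/3). Using High: 8(1/3) + 5(2/3) = 6.

6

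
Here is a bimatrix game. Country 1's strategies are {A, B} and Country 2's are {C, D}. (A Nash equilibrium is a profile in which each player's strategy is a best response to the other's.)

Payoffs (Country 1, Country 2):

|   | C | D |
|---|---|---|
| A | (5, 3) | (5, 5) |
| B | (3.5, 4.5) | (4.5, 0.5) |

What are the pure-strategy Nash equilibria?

(A, C): Country 2 prefers D (5 > 3) — not an equilibrium.
(A, D): Country 1 gets 5 ≥ 4.5 from B, and Country 2 gets 5 ≥ 3 from C — Nash equilibrium.
(B, C): Country 1 prefers A (5 > 3.5) — not an equilibrium.
(B, D): Country 1 prefers A (5 > 4.5); Country 2 prefers C (4.5 > 0.5) — not an equilibrium.

(A, D)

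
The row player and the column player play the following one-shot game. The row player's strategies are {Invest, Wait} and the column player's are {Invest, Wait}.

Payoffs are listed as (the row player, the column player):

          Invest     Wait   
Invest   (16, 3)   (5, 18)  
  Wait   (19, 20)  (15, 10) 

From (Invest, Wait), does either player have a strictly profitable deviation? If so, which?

The row player at (Invest, Wait) earns 5; deviating to Wait yields 15 — a strict improvement.
The column player earns 18; deviating to Invest yields 3 — not better.
Only the row player has a strictly profitable deviation.

The row player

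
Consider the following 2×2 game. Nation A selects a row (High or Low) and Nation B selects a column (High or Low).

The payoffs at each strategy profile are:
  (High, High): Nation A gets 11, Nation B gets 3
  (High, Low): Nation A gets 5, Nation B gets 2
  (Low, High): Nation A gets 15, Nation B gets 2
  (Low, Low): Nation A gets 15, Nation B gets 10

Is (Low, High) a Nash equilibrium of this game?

No

At (Low, High), Nation A earns 15; switching to High would give 11, so Nation A has no profitable deviation.
Nation B earns 2; switching to Low would give 10, so Nation B would deviate.
Since at least one player can profitably deviate, this is not a Nash equilibrium.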